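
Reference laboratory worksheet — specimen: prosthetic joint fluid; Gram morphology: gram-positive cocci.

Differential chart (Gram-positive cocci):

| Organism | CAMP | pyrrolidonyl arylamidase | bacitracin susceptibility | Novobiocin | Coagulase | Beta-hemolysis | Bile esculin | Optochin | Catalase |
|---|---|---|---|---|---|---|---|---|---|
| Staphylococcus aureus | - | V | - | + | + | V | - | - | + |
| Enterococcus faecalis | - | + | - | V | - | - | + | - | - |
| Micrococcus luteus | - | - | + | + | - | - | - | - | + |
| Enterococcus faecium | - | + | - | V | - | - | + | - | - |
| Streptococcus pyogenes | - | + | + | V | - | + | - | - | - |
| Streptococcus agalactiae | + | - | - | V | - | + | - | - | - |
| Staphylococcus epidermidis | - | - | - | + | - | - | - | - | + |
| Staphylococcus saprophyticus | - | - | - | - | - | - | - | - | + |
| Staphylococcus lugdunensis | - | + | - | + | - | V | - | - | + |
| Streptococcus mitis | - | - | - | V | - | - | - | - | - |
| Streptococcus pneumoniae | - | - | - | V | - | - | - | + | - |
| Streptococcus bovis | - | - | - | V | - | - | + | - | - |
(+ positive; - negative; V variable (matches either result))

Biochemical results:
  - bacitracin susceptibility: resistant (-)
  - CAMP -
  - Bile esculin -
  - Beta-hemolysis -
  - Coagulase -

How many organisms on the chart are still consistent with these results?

5

Beta-hemolysis -: excludes Streptococcus pyogenes, Streptococcus agalactiae — 10 left.
Coagulase -: excludes Staphylococcus aureus — 9 left.
bacitracin susceptibility -: excludes Micrococcus luteus — 8 left.
CAMP -: all 8 remaining candidates are consistent.
Bile esculin -: excludes Enterococcus faecalis, Enterococcus faecium, Streptococcus bovis — 5 left.
Still consistent: Staphylococcus epidermidis, Staphylococcus lugdunensis, Staphylococcus saprophyticus, Streptococcus mitis, Streptococcus pneumoniae.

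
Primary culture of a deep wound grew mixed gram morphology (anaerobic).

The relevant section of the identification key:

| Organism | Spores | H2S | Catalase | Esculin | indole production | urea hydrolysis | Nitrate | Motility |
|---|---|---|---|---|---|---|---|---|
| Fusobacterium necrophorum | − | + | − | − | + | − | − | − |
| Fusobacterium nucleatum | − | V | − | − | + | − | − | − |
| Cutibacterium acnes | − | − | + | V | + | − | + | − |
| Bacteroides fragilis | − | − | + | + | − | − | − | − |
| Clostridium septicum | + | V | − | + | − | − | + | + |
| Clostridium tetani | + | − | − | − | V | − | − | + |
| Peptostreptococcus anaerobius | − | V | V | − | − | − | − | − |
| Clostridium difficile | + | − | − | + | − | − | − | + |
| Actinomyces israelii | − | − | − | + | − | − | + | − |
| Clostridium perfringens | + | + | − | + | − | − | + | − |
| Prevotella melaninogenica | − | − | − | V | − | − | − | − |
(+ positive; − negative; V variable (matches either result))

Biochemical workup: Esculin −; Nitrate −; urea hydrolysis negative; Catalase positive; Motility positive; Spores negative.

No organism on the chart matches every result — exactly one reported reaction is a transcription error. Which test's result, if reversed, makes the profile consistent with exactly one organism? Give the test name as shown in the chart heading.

Motility

As reported, no row in the chart matches all 6 reactions.
Reversing Spores → still no organism matches.
Reversing Esculin → still no organism matches.
Reversing Nitrate → still no organism matches.
Reversing Catalase → still no organism matches.
Reversing Motility (to −) → unique match: Peptostreptococcus anaerobius.
Reversing urea hydrolysis → still no organism matches.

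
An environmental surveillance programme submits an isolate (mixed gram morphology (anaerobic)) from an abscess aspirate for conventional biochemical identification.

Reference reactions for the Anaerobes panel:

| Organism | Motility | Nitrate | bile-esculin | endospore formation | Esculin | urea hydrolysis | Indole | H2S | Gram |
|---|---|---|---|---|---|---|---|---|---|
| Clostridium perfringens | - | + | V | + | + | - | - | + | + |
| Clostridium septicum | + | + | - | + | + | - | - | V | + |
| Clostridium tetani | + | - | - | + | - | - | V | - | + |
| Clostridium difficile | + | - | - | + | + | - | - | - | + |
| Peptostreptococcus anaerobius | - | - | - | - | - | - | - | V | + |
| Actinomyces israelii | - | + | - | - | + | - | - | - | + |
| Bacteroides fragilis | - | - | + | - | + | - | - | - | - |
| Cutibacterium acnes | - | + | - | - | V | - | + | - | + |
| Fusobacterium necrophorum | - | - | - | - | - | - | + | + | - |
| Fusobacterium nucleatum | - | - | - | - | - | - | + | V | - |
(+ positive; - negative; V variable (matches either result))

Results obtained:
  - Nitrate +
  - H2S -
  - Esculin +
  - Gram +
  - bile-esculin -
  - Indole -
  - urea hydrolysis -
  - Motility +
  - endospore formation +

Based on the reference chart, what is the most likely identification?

H2S -: excludes Clostridium perfringens, Fusobacterium necrophorum — 8 left.
urea hydrolysis -: all 8 remaining candidates are consistent.
Motility +: excludes 5 organisms — 3 left.
Gram +: all 3 remaining candidates are consistent.
bile-esculin -: all 3 remaining candidates are consistent.
endospore formation +: all 3 remaining candidates are consistent.
Esculin +: excludes Clostridium tetani — 2 left.
Indole -: all 2 remaining candidates are consistent.
Nitrate +: excludes Clostridium difficile — 1 left.

Clostridium septicum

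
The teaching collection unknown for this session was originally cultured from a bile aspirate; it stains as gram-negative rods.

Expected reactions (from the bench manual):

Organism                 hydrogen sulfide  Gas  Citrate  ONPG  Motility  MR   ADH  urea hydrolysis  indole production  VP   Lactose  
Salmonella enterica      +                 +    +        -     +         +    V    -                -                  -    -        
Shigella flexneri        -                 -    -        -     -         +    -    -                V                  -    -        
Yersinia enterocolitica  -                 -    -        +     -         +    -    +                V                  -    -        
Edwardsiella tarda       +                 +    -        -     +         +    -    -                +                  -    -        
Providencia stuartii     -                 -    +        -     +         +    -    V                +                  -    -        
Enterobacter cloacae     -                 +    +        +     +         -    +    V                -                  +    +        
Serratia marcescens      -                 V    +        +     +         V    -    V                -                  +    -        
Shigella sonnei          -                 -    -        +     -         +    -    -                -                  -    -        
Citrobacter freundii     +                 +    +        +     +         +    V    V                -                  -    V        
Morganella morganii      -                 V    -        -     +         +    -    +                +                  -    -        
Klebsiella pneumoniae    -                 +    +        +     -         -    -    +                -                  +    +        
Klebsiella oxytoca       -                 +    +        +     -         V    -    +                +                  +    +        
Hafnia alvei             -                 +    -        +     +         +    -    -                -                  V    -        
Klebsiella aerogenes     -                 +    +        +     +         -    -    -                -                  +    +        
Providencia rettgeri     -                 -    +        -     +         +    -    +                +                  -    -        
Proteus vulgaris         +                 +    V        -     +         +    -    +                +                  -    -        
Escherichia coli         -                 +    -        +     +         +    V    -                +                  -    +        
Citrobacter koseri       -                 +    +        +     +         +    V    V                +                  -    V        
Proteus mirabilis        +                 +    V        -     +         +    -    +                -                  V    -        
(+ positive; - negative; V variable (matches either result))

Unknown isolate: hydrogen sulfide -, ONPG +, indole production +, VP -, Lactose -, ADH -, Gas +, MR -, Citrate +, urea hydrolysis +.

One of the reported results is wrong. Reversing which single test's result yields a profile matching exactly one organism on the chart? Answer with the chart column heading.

As reported, no row in the chart matches all 10 reactions.
Reversing hydrogen sulfide → still no organism matches.
Reversing ADH → still no organism matches.
Reversing MR (to +) → unique match: Citrobacter koseri.
Reversing Gas → still no organism matches.
Reversing ONPG → still no organism matches.
Reversing Citrate → still no organism matches.
Reversing Lactose → still no organism matches.
Reversing urea hydrolysis → still no organism matches.
Reversing indole production → still no organism matches.
Reversing VP → still no organism matches.

MR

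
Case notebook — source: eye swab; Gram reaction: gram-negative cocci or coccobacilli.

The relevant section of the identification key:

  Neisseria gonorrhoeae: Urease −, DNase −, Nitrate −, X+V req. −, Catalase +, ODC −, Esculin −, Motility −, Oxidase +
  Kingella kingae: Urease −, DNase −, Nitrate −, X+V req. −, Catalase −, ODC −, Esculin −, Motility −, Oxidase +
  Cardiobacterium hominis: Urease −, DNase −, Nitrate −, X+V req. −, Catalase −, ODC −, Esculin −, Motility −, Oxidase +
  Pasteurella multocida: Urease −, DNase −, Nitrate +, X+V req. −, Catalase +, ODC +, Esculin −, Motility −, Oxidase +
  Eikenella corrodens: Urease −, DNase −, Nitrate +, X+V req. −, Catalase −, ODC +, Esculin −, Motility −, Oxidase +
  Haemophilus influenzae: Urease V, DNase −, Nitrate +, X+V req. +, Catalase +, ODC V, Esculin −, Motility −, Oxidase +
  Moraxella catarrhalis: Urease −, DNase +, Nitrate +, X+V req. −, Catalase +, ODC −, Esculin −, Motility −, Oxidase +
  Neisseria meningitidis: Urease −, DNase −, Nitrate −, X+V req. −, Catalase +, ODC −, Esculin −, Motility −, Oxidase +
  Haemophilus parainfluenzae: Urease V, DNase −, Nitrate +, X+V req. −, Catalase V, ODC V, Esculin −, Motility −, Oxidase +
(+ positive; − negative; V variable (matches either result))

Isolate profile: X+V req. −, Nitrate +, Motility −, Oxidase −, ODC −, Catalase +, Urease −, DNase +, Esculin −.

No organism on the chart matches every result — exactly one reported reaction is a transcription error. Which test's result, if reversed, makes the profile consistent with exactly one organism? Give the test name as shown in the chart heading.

Oxidase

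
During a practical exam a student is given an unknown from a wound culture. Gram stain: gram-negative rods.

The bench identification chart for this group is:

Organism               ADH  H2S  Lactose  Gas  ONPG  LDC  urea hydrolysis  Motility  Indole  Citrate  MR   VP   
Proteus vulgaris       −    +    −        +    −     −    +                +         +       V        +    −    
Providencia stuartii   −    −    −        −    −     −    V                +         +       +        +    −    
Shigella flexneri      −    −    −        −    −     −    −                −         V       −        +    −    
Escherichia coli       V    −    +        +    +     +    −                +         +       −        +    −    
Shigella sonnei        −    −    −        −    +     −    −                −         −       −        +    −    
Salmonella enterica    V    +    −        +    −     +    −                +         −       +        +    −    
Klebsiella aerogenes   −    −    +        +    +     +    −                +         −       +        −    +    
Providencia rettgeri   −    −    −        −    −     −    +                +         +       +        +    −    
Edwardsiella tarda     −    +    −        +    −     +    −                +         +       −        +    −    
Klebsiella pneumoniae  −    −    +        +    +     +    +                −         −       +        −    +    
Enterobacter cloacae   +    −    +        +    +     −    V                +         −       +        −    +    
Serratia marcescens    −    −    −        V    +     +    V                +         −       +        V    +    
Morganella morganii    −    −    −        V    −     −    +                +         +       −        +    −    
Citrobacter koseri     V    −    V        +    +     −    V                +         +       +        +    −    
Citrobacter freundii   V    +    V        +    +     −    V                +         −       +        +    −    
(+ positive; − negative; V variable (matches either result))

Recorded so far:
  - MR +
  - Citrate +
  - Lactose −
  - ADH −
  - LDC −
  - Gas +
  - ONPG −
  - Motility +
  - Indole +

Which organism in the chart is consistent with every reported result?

Proteus vulgaris

MR +: excludes Klebsiella aerogenes, Klebsiella pneumoniae, Enterobacter cloacae — 12 left.
Indole +: excludes Shigella sonnei, Salmonella enterica, Serratia marcescens, Citrobacter freundii — 8 left.
Lactose −: excludes Escherichia coli — 7 left.
LDC −: excludes Edwardsiella tarda — 6 left.
Citrate +: excludes Shigella flexneri, Morganella morganii — 4 left.
ADH −: all 4 remaining candidates are consistent.
ONPG −: excludes Citrobacter koseri — 3 left.
Motility +: all 3 remaining candidates are consistent.
Gas +: excludes Providencia stuartii, Providencia rettgeri — 1 left.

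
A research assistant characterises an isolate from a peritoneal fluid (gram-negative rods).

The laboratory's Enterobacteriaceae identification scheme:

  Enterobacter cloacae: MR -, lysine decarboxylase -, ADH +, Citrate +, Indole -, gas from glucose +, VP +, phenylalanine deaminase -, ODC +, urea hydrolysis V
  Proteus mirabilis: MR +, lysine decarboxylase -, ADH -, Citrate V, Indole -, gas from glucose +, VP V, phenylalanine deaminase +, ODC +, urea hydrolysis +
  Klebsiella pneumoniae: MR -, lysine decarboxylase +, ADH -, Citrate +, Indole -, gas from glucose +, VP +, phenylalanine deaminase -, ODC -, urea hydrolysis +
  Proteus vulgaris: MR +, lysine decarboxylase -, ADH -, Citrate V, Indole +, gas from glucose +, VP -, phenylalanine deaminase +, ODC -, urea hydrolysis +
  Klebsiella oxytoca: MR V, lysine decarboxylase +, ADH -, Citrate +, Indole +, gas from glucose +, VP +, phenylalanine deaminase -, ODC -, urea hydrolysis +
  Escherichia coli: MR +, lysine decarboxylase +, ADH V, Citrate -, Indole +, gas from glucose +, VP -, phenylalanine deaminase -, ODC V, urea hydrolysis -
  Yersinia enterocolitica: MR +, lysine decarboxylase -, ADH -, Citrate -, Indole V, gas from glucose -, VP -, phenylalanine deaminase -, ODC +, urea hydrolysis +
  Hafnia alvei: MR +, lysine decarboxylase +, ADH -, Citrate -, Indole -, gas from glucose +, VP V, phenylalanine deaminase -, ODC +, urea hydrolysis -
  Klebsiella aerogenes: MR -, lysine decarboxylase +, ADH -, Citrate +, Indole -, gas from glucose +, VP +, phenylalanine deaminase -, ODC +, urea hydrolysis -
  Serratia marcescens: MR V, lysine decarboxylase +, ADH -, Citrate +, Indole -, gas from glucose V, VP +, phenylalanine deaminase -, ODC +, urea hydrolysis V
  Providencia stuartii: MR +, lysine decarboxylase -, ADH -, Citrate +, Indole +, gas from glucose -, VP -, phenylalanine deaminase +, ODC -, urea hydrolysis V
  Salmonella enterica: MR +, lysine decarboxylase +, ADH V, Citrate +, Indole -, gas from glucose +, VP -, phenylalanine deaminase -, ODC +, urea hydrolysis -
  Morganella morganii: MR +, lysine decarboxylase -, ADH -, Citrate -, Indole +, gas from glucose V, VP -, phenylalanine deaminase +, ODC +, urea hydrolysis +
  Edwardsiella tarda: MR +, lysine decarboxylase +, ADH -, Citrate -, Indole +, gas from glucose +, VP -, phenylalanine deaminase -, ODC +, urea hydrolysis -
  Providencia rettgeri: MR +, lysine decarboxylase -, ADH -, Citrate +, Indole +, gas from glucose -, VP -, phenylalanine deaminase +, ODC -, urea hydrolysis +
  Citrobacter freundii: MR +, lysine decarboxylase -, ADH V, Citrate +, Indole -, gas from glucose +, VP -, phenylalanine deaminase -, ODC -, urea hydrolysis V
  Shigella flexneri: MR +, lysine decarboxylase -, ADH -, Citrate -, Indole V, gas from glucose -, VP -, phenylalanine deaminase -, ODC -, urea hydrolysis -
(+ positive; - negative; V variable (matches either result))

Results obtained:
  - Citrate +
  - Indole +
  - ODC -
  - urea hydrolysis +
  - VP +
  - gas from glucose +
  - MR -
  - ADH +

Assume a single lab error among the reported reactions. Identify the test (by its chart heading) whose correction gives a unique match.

ADH

As reported, no row in the chart matches all 8 reactions.
Reversing Citrate → still no organism matches.
Reversing Indole → still no organism matches.
Reversing ODC → still no organism matches.
Reversing ADH (to -) → unique match: Klebsiella oxytoca.
Reversing MR → still no organism matches.
Reversing urea hydrolysis → still no organism matches.
Reversing gas from glucose → still no organism matches.
Reversing VP → still no organism matches.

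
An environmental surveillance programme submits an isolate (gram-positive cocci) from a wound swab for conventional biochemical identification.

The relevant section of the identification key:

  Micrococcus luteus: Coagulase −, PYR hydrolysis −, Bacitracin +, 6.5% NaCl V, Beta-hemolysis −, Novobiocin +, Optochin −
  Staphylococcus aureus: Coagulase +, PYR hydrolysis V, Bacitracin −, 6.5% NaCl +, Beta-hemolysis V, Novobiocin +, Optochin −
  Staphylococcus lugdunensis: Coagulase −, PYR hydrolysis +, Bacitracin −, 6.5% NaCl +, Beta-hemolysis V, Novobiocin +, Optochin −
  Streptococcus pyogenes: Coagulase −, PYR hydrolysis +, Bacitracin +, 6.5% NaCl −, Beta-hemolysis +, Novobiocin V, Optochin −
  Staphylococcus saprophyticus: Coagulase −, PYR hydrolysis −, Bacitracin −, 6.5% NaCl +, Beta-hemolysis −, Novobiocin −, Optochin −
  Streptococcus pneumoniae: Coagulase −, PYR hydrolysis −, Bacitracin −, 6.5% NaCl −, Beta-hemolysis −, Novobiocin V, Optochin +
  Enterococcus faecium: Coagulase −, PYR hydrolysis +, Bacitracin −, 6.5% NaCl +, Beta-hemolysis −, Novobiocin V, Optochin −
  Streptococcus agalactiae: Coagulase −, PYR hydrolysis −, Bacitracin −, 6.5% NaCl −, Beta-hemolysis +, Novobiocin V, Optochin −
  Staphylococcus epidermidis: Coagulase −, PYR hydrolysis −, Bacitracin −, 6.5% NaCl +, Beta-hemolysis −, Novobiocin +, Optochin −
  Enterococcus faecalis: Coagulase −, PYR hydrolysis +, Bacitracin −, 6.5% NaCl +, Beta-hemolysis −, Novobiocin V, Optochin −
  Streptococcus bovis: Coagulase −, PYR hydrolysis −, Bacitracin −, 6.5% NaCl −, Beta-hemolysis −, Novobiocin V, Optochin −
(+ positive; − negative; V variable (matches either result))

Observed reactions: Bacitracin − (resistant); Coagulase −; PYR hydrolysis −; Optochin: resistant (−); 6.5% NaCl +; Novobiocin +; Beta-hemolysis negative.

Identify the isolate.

Optochin −: excludes Streptococcus pneumoniae — 10 left.
6.5% NaCl +: excludes Streptococcus pyogenes, Streptococcus agalactiae, Streptococcus bovis — 7 left.
Beta-hemolysis −: all 7 remaining candidates are consistent.
Novobiocin +: excludes Staphylococcus saprophyticus — 6 left.
Bacitracin −: excludes Micrococcus luteus — 5 left.
PYR hydrolysis −: excludes Staphylococcus lugdunensis, Enterococcus faecium, Enterococcus faecalis — 2 left.
Coagulase −: excludes Staphylococcus aureus — 1 left.

Staphylococcus epidermidis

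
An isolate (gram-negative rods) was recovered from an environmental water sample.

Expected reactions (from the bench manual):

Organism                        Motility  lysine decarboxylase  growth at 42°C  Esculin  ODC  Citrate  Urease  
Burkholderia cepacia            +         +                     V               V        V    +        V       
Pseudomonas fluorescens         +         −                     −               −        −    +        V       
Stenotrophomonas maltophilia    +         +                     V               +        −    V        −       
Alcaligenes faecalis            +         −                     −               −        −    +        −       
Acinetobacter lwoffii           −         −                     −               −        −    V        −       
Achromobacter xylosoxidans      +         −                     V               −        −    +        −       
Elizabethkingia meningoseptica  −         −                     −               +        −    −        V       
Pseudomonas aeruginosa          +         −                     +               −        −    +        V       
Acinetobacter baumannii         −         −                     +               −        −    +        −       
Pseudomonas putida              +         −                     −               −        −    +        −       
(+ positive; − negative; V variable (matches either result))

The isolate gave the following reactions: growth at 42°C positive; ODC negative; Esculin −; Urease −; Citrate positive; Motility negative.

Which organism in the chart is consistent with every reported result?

Esculin −: excludes Stenotrophomonas maltophilia, Elizabethkingia meningoseptica — 8 left.
Citrate +: all 8 remaining candidates are consistent.
Urease −: all 8 remaining candidates are consistent.
Motility −: excludes 6 organisms — 2 left.
growth at 42°C +: excludes Acinetobacter lwoffii — 1 left.
ODC −: the one remaining candidate is consistent.

Acinetobacter baumannii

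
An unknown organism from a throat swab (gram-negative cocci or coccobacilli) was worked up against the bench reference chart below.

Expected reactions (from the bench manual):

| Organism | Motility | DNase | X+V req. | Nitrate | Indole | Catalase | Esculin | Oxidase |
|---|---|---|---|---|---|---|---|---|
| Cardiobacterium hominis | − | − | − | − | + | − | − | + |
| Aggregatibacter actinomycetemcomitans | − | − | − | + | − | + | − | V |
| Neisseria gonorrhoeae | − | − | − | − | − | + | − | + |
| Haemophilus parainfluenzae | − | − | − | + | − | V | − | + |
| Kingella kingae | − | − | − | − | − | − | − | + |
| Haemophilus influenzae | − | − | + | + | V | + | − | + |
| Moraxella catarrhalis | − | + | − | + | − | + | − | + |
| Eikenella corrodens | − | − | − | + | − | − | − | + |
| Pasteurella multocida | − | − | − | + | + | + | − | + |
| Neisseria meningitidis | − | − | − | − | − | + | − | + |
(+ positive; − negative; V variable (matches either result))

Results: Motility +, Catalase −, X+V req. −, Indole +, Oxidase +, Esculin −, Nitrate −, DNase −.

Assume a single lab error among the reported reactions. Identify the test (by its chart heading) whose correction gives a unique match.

As reported, no row in the chart matches all 8 reactions.
Reversing Nitrate → still no organism matches.
Reversing DNase → still no organism matches.
Reversing Motility (to −) → unique match: Cardiobacterium hominis.
Reversing Oxidase → still no organism matches.
Reversing X+V req. → still no organism matches.
Reversing Esculin → still no organism matches.
Reversing Catalase → still no organism matches.
Reversing Indole → still no organism matches.

Motility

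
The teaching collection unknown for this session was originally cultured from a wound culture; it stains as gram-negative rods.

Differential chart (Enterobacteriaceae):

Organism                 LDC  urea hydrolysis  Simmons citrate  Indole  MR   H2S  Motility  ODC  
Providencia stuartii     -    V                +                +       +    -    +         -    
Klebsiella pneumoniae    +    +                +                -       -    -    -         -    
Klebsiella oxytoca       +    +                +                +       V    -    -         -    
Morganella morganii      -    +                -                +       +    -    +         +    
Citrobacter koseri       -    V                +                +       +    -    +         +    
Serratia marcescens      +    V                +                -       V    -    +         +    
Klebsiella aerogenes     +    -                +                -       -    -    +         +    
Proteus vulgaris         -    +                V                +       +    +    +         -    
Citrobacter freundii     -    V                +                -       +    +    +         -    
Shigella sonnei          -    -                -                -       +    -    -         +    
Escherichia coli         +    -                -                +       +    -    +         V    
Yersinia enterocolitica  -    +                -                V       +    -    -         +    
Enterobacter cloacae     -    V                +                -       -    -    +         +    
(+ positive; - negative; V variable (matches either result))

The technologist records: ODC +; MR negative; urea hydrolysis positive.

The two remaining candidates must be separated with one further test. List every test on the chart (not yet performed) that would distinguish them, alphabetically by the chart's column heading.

MR -: excludes 8 organisms — 5 left.
ODC +: excludes Klebsiella pneumoniae, Klebsiella oxytoca — 3 left.
urea hydrolysis +: excludes Klebsiella aerogenes — 2 left.
Two candidates remain: Enterobacter cloacae and Serratia marcescens.
  LDC: Enterobacter cloacae -, Serratia marcescens + — discriminates.
  Simmons citrate: + vs + — same for both, does not separate.
  Indole: - vs - — same for both, does not separate.
  H2S: - vs - — same for both, does not separate.
  Motility: + vs + — same for both, does not separate.

LDC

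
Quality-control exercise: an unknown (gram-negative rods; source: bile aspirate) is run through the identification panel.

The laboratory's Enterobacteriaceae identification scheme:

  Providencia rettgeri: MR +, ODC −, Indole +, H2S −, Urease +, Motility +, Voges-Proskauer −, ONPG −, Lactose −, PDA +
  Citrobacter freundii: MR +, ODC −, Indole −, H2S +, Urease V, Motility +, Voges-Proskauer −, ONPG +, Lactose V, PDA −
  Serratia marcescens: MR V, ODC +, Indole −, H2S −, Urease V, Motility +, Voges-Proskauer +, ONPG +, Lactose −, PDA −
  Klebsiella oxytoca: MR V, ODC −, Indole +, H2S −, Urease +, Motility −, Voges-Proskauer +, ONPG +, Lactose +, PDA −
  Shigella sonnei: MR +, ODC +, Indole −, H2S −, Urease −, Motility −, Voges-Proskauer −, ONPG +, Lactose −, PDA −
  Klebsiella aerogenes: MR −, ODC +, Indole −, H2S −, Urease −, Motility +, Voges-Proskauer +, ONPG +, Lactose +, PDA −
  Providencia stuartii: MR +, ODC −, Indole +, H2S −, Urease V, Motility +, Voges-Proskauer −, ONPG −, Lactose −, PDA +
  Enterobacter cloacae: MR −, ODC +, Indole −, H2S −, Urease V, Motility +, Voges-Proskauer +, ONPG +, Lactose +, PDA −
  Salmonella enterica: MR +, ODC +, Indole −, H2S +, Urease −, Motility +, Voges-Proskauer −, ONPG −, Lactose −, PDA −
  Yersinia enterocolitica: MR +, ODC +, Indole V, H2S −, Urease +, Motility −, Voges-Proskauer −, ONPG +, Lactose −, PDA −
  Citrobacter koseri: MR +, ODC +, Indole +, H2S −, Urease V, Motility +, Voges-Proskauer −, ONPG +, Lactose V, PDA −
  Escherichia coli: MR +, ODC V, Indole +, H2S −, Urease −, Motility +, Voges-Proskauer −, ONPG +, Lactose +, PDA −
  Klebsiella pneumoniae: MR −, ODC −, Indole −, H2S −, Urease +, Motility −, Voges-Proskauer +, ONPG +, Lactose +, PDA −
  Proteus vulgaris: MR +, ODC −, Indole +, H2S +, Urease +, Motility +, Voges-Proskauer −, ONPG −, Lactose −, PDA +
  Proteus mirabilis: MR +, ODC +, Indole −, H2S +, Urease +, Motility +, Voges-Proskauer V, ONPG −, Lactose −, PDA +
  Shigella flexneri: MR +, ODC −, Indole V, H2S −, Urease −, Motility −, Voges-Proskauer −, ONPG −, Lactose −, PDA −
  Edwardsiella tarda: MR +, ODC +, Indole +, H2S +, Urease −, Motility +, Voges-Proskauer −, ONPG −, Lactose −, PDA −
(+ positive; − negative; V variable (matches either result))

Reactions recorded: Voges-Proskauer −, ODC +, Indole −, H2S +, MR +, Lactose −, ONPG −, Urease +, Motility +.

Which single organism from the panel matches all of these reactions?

Motility +: excludes 5 organisms — 12 left.
Lactose −: excludes Klebsiella aerogenes, Enterobacter cloacae, Escherichia coli — 9 left.
ODC +: excludes Providencia rettgeri, Citrobacter freundii, Providencia stuartii, Proteus vulgaris — 5 left.
Urease +: excludes Salmonella enterica, Edwardsiella tarda — 3 left.
H2S +: excludes Serratia marcescens, Citrobacter koseri — 1 left.
MR +: the one remaining candidate is consistent.
ONPG −: the one remaining candidate is consistent.
Indole −: the one remaining candidate is consistent.
Voges-Proskauer −: the one remaining candidate is consistent.

Proteus mirabilis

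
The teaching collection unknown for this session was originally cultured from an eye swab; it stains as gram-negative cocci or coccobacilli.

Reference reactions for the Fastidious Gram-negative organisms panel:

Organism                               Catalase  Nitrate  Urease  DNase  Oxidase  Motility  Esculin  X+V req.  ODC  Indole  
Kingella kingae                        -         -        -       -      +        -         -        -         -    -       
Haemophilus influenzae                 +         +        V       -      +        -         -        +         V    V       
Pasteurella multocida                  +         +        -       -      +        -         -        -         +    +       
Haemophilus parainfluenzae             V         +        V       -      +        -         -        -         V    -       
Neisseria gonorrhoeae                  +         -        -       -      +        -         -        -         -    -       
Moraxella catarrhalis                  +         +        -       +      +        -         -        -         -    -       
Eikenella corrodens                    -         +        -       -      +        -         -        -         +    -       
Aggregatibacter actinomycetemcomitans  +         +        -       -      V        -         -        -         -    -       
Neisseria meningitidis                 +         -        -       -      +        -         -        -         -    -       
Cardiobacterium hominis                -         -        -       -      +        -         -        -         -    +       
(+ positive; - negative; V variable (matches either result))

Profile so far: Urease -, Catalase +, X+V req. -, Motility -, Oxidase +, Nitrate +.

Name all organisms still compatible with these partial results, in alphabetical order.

Aggregatibacter actinomycetemcomitans, Haemophilus parainfluenzae, Moraxella catarrhalis, Pasteurella multocida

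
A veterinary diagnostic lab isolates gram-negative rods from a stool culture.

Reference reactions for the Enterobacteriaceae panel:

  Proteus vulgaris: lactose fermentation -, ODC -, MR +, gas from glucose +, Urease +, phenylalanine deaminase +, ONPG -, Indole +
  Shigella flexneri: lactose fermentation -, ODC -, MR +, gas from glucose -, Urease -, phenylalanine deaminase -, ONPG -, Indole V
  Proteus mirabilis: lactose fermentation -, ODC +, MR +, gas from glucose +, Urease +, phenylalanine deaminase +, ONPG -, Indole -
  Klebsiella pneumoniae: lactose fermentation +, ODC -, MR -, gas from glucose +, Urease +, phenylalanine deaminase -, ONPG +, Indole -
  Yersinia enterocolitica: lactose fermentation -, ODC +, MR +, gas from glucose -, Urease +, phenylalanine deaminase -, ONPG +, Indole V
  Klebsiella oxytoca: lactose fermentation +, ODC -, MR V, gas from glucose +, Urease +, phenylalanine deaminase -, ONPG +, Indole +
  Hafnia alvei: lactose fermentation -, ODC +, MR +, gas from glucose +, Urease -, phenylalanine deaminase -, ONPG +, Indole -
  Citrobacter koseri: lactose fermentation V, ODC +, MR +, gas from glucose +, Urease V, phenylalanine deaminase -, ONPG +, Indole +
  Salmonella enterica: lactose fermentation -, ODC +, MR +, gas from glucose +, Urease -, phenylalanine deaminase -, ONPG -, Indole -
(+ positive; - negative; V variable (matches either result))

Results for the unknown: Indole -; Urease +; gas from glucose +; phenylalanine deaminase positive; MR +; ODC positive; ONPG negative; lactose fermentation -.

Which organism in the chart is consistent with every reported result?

Proteus mirabilis

phenylalanine deaminase +: excludes 7 organisms — 2 left.
lactose fermentation -: all 2 remaining candidates are consistent.
Indole -: excludes Proteus vulgaris — 1 left.
ODC +: the one remaining candidate is consistent.
Urease +: the one remaining candidate is consistent.
gas from glucose +: the one remaining candidate is consistent.
ONPG -: the one remaining candidate is consistent.
MR +: the one remaining candidate is consistent.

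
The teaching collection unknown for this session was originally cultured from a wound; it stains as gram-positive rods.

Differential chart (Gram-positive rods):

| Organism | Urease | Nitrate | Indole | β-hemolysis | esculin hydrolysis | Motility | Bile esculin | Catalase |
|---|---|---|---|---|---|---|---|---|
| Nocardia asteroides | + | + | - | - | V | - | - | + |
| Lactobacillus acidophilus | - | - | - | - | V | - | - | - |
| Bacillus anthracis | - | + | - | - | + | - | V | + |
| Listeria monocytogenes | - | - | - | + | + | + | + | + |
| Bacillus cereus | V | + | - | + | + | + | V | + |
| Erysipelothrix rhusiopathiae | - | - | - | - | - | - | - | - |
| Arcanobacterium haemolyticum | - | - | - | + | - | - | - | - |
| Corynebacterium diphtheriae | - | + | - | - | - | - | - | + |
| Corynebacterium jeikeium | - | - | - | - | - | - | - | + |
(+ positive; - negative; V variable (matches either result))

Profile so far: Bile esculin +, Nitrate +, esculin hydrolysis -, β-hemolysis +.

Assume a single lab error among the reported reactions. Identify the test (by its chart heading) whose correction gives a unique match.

As reported, no row in the chart matches all 4 reactions.
Reversing Nitrate → still no organism matches.
Reversing esculin hydrolysis (to +) → unique match: Bacillus cereus.
Reversing β-hemolysis → still no organism matches.
Reversing Bile esculin → still no organism matches.

esculin hydrolysis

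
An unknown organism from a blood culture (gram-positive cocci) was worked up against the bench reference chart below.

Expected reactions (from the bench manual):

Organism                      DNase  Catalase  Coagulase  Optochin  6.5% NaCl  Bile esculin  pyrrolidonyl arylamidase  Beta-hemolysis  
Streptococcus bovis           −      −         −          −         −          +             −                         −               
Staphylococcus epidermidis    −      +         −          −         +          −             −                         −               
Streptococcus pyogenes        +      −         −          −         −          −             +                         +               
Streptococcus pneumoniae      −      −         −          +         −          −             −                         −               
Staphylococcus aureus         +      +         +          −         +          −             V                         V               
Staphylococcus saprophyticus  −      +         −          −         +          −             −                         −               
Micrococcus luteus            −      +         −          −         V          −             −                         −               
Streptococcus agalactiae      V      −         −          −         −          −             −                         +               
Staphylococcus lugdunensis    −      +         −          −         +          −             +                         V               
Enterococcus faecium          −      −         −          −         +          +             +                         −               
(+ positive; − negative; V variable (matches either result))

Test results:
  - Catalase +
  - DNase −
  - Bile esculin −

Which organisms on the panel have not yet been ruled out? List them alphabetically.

Micrococcus luteus, Staphylococcus epidermidis, Staphylococcus lugdunensis, Staphylococcus saprophyticus

DNase −: excludes Streptococcus pyogenes, Staphylococcus aureus — 8 left.
Bile esculin −: excludes Streptococcus bovis, Enterococcus faecium — 6 left.
Catalase +: excludes Streptococcus pneumoniae, Streptococcus agalactiae — 4 left.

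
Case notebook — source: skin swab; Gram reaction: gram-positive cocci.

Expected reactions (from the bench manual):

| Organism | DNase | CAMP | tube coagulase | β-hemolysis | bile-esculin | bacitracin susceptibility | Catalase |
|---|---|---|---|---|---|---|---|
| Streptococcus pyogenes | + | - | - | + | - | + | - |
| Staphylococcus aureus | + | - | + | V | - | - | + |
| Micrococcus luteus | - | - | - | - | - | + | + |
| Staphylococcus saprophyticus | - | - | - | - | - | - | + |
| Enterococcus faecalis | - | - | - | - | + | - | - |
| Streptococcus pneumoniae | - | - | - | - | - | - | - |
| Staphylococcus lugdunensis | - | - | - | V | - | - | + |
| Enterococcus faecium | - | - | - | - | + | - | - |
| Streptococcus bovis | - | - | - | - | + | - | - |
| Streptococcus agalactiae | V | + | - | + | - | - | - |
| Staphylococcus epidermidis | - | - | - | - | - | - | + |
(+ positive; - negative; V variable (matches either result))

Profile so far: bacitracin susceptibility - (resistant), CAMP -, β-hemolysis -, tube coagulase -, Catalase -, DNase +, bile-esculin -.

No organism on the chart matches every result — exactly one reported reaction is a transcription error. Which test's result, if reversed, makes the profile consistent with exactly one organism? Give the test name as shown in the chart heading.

DNase

As reported, no row in the chart matches all 7 reactions.
Reversing DNase (to -) → unique match: Streptococcus pneumoniae.
Reversing bacitracin susceptibility → still no organism matches.
Reversing β-hemolysis → still no organism matches.
Reversing CAMP → still no organism matches.
Reversing tube coagulase → still no organism matches.
Reversing Catalase → still no organism matches.
Reversing bile-esculin → still no organism matches.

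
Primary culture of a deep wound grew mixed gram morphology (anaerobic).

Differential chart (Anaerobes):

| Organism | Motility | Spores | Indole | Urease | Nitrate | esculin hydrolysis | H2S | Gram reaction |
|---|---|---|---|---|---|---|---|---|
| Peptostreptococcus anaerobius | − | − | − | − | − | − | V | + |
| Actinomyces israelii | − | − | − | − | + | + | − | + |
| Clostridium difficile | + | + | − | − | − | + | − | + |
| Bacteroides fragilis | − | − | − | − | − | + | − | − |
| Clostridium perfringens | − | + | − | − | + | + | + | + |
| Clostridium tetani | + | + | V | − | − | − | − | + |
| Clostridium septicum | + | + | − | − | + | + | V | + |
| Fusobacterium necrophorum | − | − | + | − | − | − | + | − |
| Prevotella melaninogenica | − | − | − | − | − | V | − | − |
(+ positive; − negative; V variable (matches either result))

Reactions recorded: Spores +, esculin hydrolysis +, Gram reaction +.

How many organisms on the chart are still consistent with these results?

Gram reaction +: excludes Bacteroides fragilis, Fusobacterium necrophorum, Prevotella melaninogenica — 6 left.
esculin hydrolysis +: excludes Peptostreptococcus anaerobius, Clostridium tetani — 4 left.
Spores +: excludes Actinomyces israelii — 3 left.
Still consistent: Clostridium difficile, Clostridium perfringens, Clostridium septicum.

3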